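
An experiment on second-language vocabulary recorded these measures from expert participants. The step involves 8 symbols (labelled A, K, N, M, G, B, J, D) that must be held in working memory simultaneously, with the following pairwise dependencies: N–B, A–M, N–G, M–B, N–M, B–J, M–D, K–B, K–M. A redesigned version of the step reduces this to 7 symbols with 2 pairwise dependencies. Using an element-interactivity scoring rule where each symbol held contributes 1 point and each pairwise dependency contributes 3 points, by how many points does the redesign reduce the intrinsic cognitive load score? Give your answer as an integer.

Original: 8 × 1 + 9 × 3 = 8 + 27 = 35.
Redesigned: 7 × 1 + 2 × 3 = 7 + 6 = 13.
Reduction = 35 − 13 = 22.

22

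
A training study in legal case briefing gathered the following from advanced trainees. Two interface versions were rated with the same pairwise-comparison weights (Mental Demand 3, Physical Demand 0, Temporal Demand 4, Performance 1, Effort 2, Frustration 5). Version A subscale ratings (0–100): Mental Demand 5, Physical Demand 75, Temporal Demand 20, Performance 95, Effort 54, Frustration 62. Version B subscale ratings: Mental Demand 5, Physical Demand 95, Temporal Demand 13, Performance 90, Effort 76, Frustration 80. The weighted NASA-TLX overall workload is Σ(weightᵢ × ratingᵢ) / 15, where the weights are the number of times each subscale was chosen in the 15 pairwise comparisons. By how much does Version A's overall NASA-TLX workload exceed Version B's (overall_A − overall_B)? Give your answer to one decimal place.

-6.7

Version A weighted sum = 3·5 + 0·75 + 4·20 + 1·95 + 2·54 + 5·62 = 15 + 0 + 80 + 95 + 108 + 310 = 608; overall_A = 608/15 = 40.5333.
Version B weighted sum = 3·5 + 0·95 + 4·13 + 1·90 + 2·76 + 5·80 = 15 + 0 + 52 + 90 + 152 + 400 = 709; overall_B = 709/15 = 47.2667.
Difference = 40.5333 − 47.2667 = -6.7334 ≈ -6.7.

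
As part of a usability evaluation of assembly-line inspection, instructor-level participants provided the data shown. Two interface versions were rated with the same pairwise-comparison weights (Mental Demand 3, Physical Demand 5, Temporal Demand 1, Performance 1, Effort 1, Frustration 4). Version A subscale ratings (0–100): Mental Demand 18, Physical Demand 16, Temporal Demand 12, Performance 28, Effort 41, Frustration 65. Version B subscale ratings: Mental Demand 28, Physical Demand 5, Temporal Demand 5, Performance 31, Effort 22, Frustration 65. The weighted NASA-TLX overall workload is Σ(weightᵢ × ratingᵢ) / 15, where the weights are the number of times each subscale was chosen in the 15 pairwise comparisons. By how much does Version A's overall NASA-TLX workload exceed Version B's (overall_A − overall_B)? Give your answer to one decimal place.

3.2

Version A weighted sum = 3·18 + 5·16 + 1·12 + 1·28 + 1·41 + 4·65 = 54 + 80 + 12 + 28 + 41 + 260 = 475; overall_A = 475/15 = 31.6667.
Version B weighted sum = 3·28 + 5·5 + 1·5 + 1·31 + 1·22 + 4·65 = 84 + 25 + 5 + 31 + 22 + 260 = 427; overall_B = 427/15 = 28.4667.
Difference = 31.6667 − 28.4667 = 3.2000 ≈ 3.2.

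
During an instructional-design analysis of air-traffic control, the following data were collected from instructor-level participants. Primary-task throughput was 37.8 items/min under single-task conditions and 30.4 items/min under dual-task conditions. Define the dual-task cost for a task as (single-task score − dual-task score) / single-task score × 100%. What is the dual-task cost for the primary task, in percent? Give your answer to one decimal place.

Cost = (37.8 − 30.4) / 37.8 × 100%
     = 7.4000 / 37.8 × 100% = 19.5767%.
≈ 19.6%.

19.6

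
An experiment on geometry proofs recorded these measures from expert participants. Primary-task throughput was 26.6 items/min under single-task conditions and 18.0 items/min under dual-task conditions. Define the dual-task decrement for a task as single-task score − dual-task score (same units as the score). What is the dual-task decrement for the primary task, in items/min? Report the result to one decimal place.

Decrement = 26.6 − 18.0 = 8.6000 items/min ≈ 8.6 items/min.

8.6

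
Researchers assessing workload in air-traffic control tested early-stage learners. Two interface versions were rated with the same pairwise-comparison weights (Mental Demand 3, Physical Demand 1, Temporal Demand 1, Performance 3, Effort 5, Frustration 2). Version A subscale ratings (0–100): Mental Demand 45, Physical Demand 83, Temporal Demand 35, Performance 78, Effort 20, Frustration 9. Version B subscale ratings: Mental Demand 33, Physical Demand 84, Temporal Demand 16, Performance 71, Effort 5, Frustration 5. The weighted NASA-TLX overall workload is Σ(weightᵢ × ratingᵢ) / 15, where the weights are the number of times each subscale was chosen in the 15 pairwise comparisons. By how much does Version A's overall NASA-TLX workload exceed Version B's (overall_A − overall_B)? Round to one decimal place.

10.5

Version A weighted sum = 3·45 + 1·83 + 1·35 + 3·78 + 5·20 + 2·9 = 135 + 83 + 35 + 234 + 100 + 18 = 605; overall_A = 605/15 = 40.3333.
Version B weighted sum = 3·33 + 1·84 + 1·16 + 3·71 + 5·5 + 2·5 = 99 + 84 + 16 + 213 + 25 + 10 = 447; overall_B = 447/15 = 29.8000.
Difference = 40.3333 − 29.8000 = 10.5333 ≈ 10.5.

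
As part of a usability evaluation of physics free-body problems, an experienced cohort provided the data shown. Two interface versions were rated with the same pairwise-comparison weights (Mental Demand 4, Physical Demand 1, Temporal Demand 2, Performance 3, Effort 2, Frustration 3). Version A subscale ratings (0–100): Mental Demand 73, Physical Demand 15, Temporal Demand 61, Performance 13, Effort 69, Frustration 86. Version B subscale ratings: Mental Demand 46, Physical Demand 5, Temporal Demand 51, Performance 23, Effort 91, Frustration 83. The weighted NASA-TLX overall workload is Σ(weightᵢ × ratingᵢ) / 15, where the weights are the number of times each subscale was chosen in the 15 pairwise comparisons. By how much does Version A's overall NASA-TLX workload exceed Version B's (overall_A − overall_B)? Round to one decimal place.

4.9

Version A weighted sum = 4·73 + 1·15 + 2·61 + 3·13 + 2·69 + 3·86 = 292 + 15 + 122 + 39 + 138 + 258 = 864; overall_A = 864/15 = 57.6000.
Version B weighted sum = 4·46 + 1·5 + 2·51 + 3·23 + 2·91 + 3·83 = 184 + 5 + 102 + 69 + 182 + 249 = 791; overall_B = 791/15 = 52.7333.
Difference = 57.6000 − 52.7333 = 4.8667 ≈ 4.9.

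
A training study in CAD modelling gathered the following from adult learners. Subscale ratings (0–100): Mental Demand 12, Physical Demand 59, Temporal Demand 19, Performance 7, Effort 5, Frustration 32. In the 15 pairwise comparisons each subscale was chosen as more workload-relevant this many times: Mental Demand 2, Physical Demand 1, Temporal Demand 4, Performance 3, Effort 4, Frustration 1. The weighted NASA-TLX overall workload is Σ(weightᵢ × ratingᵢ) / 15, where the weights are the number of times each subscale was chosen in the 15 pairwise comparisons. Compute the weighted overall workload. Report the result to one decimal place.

15.5

The tallies are the weights (they sum to 15).
Weighted sum = 2·12 + 1·59 + 4·19 + 3·7 + 4·5 + 1·32
            = 24 + 59 + 76 + 21 + 20 + 32 = 232.
Overall workload = 232 / 15 = 15.4667 ≈ 15.5.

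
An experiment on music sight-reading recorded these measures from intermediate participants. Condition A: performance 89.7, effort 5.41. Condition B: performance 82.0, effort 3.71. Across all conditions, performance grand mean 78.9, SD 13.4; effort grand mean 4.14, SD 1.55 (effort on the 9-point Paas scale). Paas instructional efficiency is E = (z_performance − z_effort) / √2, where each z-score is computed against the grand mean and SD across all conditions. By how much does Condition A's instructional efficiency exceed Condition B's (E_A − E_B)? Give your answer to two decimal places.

Condition A: z_P = (89.7 − 78.9)/13.4 = 0.8060; z_E = (5.41 − 4.14)/1.55 = 0.8194; E_A = (0.8060 − 0.8194)/√2 = -0.0095.
Condition B: z_P = (82.0 − 78.9)/13.4 = 0.2313; z_E = (3.71 − 4.14)/1.55 = -0.2774; E_B = (0.2313 − (-0.2774))/√2 = 0.3597.
E_A − E_B = -0.0095 − 0.3597 = -0.3692 ≈ -0.37.

-0.37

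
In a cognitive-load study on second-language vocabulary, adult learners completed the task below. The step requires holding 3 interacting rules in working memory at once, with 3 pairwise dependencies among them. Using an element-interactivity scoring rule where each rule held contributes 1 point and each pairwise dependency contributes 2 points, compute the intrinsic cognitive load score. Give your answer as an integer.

9

Element contribution: 3 × 1 = 3.
Interaction contribution: 3 × 2 = 6.
Intrinsic load = 3 + 6 = 9.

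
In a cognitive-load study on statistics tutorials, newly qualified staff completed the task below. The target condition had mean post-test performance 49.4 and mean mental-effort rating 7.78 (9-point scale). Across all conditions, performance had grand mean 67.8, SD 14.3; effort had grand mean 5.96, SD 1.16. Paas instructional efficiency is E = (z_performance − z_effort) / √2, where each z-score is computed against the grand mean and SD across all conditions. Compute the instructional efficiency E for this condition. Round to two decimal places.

z_performance = (49.4 − 67.8) / 14.3 = -18.4000 / 14.3 = -1.2867.
z_effort = (7.78 − 5.96) / 1.16 = 1.8200 / 1.16 = 1.5690.
z_P − z_E = -1.2867 − 1.5690 = -2.8557.
E = -2.8557 / √2 = -2.8557 / 1.41421 = -2.0193 ≈ -2.02.

-2.02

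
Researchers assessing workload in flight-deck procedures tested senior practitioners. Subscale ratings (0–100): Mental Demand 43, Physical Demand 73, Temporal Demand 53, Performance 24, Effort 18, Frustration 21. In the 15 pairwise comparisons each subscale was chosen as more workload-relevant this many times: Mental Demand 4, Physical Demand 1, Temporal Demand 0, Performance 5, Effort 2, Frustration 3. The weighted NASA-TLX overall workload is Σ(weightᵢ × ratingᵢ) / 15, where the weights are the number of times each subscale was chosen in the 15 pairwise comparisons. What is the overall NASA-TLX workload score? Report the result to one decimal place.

30.9

The tallies are the weights (they sum to 15).
Weighted sum = 4·43 + 1·73 + 0·53 + 5·24 + 2·18 + 3·21
            = 172 + 73 + 0 + 120 + 36 + 63 = 464.
Overall workload = 464 / 15 = 30.9333 ≈ 30.9.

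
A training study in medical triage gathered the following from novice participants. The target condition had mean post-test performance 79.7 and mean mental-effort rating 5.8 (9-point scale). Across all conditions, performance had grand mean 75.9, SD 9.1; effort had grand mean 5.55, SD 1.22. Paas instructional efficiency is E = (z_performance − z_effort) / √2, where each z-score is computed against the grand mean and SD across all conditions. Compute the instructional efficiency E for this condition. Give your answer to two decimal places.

z_performance = (79.7 − 75.9) / 9.1 = 3.8000 / 9.1 = 0.4176.
z_effort = (5.8 − 5.55) / 1.22 = 0.2500 / 1.22 = 0.2049.
z_P − z_E = 0.4176 − 0.2049 = 0.2127.
E = 0.2127 / √2 = 0.2127 / 1.41421 = 0.1504 ≈ 0.15.

0.15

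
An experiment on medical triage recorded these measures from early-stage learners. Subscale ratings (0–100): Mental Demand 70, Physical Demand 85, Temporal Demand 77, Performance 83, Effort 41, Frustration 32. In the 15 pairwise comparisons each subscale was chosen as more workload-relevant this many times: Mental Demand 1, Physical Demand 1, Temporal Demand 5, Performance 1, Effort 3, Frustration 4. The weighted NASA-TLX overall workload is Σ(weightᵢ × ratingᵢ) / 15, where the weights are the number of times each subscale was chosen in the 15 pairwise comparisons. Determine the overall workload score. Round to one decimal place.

58.3

The tallies are the weights (they sum to 15).
Weighted sum = 1·70 + 1·85 + 5·77 + 1·83 + 3·41 + 4·32
            = 70 + 85 + 385 + 83 + 123 + 128 = 874.
Overall workload = 874 / 15 = 58.2667 ≈ 58.3.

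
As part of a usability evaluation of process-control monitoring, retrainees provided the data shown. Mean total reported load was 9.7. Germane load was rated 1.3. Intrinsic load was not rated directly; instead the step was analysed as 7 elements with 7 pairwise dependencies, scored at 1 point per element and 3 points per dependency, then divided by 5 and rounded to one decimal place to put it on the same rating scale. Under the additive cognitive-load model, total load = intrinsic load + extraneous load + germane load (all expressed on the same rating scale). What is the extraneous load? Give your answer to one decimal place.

Intrinsic (element-interactivity): (7 × 1 + 7 × 3) / 5 = 28 / 5 = 5.6000 → 5.6.
extraneous load = total − intrinsic − germane
             = 9.7 − 5.6 − 1.3 = 2.8.

2.8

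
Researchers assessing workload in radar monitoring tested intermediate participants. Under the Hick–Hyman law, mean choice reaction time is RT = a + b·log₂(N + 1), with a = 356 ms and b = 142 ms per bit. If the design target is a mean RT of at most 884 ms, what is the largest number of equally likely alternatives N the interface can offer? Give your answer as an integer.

Set 356 + 142·log₂(N + 1) ≤ 884.
log₂(N + 1) ≤ (884 − 356) / 142 = 3.7183.
N + 1 ≤ 2^3.7183 = 13.1619.
N ≤ 12.1619, so the largest integer N is 12.

12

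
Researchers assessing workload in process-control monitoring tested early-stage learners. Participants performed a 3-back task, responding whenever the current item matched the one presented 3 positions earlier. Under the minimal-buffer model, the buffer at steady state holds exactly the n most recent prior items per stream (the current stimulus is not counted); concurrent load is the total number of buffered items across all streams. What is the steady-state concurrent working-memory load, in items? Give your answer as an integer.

3

The buffer holds the 3 most recent prior items.
Steady-state concurrent load = 3 items.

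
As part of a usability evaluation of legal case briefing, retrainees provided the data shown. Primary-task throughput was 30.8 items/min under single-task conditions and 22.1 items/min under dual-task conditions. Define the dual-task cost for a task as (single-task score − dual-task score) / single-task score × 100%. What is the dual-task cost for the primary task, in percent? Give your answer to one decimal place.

28.2

Cost = (30.8 − 22.1) / 30.8 × 100%
     = 8.7000 / 30.8 × 100% = 28.2468%.
≈ 28.2%.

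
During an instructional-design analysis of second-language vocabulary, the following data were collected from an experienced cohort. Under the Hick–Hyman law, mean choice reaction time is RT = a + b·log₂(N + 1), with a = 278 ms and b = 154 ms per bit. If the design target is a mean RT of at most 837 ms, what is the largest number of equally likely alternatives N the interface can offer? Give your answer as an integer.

Set 278 + 154·log₂(N + 1) ≤ 837.
log₂(N + 1) ≤ (837 − 278) / 154 = 3.6299.
N + 1 ≤ 2^3.6299 = 12.3797.
N ≤ 11.3797, so the largest integer N is 11.

11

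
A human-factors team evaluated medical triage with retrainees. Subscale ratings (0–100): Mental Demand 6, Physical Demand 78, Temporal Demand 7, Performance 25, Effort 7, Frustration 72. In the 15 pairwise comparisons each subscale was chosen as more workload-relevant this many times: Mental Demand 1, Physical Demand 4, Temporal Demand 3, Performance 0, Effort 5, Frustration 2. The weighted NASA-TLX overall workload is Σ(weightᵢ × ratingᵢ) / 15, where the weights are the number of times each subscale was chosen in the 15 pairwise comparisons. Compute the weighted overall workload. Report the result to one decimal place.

34.5

The tallies are the weights (they sum to 15).
Weighted sum = 1·6 + 4·78 + 3·7 + 0·25 + 5·7 + 2·72
            = 6 + 312 + 21 + 0 + 35 + 144 = 518.
Overall workload = 518 / 15 = 34.5333 ≈ 34.5.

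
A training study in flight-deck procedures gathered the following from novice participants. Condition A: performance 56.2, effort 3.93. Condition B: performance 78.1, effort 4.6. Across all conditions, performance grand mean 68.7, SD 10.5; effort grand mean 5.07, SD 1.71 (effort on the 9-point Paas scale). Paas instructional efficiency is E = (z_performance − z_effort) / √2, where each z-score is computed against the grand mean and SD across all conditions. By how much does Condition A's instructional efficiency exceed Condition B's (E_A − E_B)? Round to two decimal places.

-1.20

Condition A: z_P = (56.2 − 68.7)/10.5 = -1.1905; z_E = (3.93 − 5.07)/1.71 = -0.6667; E_A = (-1.1905 − (-0.6667))/√2 = -0.3704.
Condition B: z_P = (78.1 − 68.7)/10.5 = 0.8952; z_E = (4.6 − 5.07)/1.71 = -0.2749; E_B = (0.8952 − (-0.2749))/√2 = 0.8274.
E_A − E_B = -0.3704 − 0.8274 = -1.1978 ≈ -1.20.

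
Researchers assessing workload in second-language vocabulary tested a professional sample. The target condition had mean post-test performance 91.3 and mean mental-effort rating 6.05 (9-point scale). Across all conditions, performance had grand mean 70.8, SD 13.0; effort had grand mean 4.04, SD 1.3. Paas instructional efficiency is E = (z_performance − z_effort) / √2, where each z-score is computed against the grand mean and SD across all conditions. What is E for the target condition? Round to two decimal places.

z_performance = (91.3 − 70.8) / 13.0 = 20.5000 / 13.0 = 1.5769.
z_effort = (6.05 − 4.04) / 1.3 = 2.0100 / 1.3 = 1.5462.
z_P − z_E = 1.5769 − 1.5462 = 0.0307.
E = 0.0307 / √2 = 0.0307 / 1.41421 = 0.0217 ≈ 0.02.

0.02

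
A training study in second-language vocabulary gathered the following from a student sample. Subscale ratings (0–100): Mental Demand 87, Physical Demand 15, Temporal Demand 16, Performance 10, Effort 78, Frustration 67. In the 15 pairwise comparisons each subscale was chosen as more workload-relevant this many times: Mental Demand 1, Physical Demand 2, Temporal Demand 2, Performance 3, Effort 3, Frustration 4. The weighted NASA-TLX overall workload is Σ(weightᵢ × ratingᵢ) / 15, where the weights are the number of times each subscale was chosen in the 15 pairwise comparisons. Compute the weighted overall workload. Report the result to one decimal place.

45.4

The tallies are the weights (they sum to 15).
Weighted sum = 1·87 + 2·15 + 2·16 + 3·10 + 3·78 + 4·67
            = 87 + 30 + 32 + 30 + 234 + 268 = 681.
Overall workload = 681 / 15 = 45.4000 ≈ 45.4.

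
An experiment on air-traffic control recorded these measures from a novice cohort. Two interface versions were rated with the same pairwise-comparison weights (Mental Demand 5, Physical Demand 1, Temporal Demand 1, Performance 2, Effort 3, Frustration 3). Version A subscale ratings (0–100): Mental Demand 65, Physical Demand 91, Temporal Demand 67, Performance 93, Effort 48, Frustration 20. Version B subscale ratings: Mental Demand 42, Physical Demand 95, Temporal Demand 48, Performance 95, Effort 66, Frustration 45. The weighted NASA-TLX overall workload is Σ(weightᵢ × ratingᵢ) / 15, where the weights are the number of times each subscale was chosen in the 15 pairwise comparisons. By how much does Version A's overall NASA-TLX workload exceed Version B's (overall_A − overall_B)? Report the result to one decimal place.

-0.2

Version A weighted sum = 5·65 + 1·91 + 1·67 + 2·93 + 3·48 + 3·20 = 325 + 91 + 67 + 186 + 144 + 60 = 873; overall_A = 873/15 = 58.2000.
Version B weighted sum = 5·42 + 1·95 + 1·48 + 2·95 + 3·66 + 3·45 = 210 + 95 + 48 + 190 + 198 + 135 = 876; overall_B = 876/15 = 58.4000.
Difference = 58.2000 − 58.4000 = -0.2000 ≈ -0.2.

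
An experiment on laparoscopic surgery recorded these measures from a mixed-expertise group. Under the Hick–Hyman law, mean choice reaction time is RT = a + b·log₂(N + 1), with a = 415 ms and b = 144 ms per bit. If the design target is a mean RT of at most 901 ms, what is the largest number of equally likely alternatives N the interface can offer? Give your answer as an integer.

Set 415 + 144·log₂(N + 1) ≤ 901.
log₂(N + 1) ≤ (901 − 415) / 144 = 3.3750.
N + 1 ≤ 2^3.3750 = 10.3747.
N ≤ 9.3747, so the largest integer N is 9.

9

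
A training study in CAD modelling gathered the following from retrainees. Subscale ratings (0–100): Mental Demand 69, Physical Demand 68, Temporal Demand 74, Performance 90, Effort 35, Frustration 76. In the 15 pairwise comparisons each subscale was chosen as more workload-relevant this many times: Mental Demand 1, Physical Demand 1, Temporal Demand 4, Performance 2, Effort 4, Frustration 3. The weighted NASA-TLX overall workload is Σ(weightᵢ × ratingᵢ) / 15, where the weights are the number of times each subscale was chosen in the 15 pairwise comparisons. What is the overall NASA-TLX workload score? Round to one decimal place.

65.4

The tallies are the weights (they sum to 15).
Weighted sum = 1·69 + 1·68 + 4·74 + 2·90 + 4·35 + 3·76
            = 69 + 68 + 296 + 180 + 140 + 228 = 981.
Overall workload = 981 / 15 = 65.4000 ≈ 65.4.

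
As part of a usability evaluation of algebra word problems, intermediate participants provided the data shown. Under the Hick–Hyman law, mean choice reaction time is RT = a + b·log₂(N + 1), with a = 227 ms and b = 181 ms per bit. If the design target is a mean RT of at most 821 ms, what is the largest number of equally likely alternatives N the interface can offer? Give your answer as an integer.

Set 227 + 181·log₂(N + 1) ≤ 821.
log₂(N + 1) ≤ (821 − 227) / 181 = 3.2818.
N + 1 ≤ 2^3.2818 = 9.7257.
N ≤ 8.7257, so the largest integer N is 8.

8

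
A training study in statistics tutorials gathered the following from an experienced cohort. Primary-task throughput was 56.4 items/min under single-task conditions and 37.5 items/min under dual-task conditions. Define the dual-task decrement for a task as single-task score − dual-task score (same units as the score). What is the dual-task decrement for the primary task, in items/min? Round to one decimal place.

18.9

Decrement = 56.4 − 37.5 = 18.9000 items/min ≈ 18.9 items/min.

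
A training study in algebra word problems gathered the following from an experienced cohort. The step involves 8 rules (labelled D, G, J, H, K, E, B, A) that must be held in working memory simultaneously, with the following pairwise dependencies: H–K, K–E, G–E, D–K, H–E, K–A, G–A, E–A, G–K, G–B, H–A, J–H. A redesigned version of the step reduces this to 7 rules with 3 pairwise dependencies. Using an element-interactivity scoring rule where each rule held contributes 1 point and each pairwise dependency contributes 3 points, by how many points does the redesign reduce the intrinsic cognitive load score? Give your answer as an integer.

Original: 8 × 1 + 12 × 3 = 8 + 36 = 44.
Redesigned: 7 × 1 + 3 × 3 = 7 + 9 = 16.
Reduction = 44 − 16 = 28.

28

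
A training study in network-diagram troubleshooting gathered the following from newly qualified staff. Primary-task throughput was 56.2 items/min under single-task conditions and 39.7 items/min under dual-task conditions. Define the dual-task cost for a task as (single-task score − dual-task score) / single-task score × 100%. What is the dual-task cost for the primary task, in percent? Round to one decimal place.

Cost = (56.2 − 39.7) / 56.2 × 100%
     = 16.5000 / 56.2 × 100% = 29.3594%.
≈ 29.4%.

29.4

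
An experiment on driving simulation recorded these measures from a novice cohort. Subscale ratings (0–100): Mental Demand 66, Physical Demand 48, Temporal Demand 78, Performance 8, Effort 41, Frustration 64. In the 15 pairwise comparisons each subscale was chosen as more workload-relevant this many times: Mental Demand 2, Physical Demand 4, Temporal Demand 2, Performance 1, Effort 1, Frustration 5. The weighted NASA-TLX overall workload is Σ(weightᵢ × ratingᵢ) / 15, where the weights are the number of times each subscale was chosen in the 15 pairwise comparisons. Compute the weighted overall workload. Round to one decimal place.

56.6

The tallies are the weights (they sum to 15).
Weighted sum = 2·66 + 4·48 + 2·78 + 1·8 + 1·41 + 5·64
            = 132 + 192 + 156 + 8 + 41 + 320 = 849.
Overall workload = 849 / 15 = 56.6000 ≈ 56.6.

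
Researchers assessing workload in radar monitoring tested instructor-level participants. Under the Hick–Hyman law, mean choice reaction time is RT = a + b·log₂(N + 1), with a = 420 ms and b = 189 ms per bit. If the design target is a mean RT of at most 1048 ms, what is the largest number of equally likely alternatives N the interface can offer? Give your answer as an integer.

Set 420 + 189·log₂(N + 1) ≤ 1048.
log₂(N + 1) ≤ (1048 − 420) / 189 = 3.3228.
N + 1 ≤ 2^3.3228 = 10.0060.
N ≤ 9.0060, so the largest integer N is 9.

9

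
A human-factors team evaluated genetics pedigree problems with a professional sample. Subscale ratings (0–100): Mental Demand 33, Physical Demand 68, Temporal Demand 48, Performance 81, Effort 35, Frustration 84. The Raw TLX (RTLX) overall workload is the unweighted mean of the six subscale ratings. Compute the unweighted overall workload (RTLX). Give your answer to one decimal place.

58.2

Sum of ratings = 33 + 68 + 48 + 81 + 35 + 84 = 349.
RTLX = 349 / 6 = 58.1667 ≈ 58.2.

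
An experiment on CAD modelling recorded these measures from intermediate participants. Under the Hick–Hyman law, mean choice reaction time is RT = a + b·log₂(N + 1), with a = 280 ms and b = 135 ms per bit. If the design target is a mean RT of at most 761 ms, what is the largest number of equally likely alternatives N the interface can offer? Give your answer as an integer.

10

Set 280 + 135·log₂(N + 1) ≤ 761.
log₂(N + 1) ≤ (761 − 280) / 135 = 3.5630.
N + 1 ≤ 2^3.5630 = 11.8187.
N ≤ 10.8187, so the largest integer N is 10.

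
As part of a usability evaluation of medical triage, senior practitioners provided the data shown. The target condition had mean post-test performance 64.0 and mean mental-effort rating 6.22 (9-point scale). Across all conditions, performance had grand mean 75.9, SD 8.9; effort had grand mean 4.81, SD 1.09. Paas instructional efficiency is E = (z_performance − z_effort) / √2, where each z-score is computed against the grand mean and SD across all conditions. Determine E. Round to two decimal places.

z_performance = (64.0 − 75.9) / 8.9 = -11.9000 / 8.9 = -1.3371.
z_effort = (6.22 − 4.81) / 1.09 = 1.4100 / 1.09 = 1.2936.
z_P − z_E = -1.3371 − 1.2936 = -2.6307.
E = -2.6307 / √2 = -2.6307 / 1.41421 = -1.8602 ≈ -1.86.

-1.86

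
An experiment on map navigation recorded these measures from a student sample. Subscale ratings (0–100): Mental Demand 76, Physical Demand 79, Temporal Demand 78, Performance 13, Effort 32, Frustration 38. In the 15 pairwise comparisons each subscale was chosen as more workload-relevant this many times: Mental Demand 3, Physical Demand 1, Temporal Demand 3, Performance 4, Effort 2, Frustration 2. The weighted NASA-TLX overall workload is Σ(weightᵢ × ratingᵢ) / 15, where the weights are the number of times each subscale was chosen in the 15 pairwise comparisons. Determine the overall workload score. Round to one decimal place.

48.9

The tallies are the weights (they sum to 15).
Weighted sum = 3·76 + 1·79 + 3·78 + 4·13 + 2·32 + 2·38
            = 228 + 79 + 234 + 52 + 64 + 76 = 733.
Overall workload = 733 / 15 = 48.8667 ≈ 48.9.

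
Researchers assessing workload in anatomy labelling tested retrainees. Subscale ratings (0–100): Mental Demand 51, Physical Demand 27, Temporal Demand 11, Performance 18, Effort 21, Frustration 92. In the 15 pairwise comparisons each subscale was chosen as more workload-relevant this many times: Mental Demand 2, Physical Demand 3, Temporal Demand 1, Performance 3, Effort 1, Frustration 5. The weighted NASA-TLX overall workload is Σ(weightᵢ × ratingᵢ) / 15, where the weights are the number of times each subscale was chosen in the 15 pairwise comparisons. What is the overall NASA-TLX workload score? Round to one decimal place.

The tallies are the weights (they sum to 15).
Weighted sum = 2·51 + 3·27 + 1·11 + 3·18 + 1·21 + 5·92
            = 102 + 81 + 11 + 54 + 21 + 460 = 729.
Overall workload = 729 / 15 = 48.6000 ≈ 48.6.

48.6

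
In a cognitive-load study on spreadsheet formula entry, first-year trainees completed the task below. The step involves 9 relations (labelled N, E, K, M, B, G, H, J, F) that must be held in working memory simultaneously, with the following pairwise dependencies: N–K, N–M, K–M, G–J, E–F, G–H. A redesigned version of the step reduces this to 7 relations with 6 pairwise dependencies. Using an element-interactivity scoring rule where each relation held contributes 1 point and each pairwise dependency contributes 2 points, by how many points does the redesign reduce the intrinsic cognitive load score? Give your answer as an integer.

2

Original: 9 × 1 + 6 × 2 = 9 + 12 = 21.
Redesigned: 7 × 1 + 6 × 2 = 7 + 12 = 19.
Reduction = 21 − 19 = 2.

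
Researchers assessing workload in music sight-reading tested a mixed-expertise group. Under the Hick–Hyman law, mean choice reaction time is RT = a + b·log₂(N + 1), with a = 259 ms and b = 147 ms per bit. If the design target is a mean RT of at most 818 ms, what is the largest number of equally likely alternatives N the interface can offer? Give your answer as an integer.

Set 259 + 147·log₂(N + 1) ≤ 818.
log₂(N + 1) ≤ (818 − 259) / 147 = 3.8027.
N + 1 ≤ 2^3.8027 = 13.9549.
N ≤ 12.9549, so the largest integer N is 12.

12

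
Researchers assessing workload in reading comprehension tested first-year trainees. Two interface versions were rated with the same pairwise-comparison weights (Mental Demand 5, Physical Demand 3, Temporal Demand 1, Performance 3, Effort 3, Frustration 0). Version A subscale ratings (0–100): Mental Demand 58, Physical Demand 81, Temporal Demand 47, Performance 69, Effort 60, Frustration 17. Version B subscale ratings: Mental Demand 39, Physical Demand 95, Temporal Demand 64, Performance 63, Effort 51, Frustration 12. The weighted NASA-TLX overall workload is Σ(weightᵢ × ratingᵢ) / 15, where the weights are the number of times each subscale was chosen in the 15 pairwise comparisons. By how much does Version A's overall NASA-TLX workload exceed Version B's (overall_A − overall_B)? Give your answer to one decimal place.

5.4

Version A weighted sum = 5·58 + 3·81 + 1·47 + 3·69 + 3·60 + 0·17 = 290 + 243 + 47 + 207 + 180 + 0 = 967; overall_A = 967/15 = 64.4667.
Version B weighted sum = 5·39 + 3·95 + 1·64 + 3·63 + 3·51 + 0·12 = 195 + 285 + 64 + 189 + 153 + 0 = 886; overall_B = 886/15 = 59.0667.
Difference = 64.4667 − 59.0667 = 5.4000 ≈ 5.4.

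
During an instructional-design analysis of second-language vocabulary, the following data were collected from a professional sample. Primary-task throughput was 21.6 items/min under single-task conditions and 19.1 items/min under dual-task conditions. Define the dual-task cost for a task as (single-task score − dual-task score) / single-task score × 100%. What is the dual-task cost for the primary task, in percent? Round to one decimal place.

Cost = (21.6 − 19.1) / 21.6 × 100%
     = 2.5000 / 21.6 × 100% = 11.5741%.
≈ 11.6%.

11.6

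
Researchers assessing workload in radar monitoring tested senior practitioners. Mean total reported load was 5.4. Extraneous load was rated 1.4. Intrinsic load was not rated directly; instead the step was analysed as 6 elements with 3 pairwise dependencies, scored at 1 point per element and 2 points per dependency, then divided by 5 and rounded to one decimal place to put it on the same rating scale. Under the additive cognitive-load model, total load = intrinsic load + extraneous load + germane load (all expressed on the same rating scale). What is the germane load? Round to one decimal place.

Intrinsic (element-interactivity): (6 × 1 + 3 × 2) / 5 = 12 / 5 = 2.4000 → 2.4.
germane load = total − intrinsic − extraneous
             = 5.4 − 2.4 − 1.4 = 1.6.

1.6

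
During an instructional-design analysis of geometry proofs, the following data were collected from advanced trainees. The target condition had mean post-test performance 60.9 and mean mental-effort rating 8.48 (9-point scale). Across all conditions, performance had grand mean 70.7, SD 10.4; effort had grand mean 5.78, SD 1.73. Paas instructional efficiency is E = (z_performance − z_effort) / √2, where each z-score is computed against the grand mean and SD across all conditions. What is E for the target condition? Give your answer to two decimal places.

-1.77

z_performance = (60.9 − 70.7) / 10.4 = -9.8000 / 10.4 = -0.9423.
z_effort = (8.48 − 5.78) / 1.73 = 2.7000 / 1.73 = 1.5607.
z_P − z_E = -0.9423 − 1.5607 = -2.5030.
E = -2.5030 / √2 = -2.5030 / 1.41421 = -1.7699 ≈ -1.77.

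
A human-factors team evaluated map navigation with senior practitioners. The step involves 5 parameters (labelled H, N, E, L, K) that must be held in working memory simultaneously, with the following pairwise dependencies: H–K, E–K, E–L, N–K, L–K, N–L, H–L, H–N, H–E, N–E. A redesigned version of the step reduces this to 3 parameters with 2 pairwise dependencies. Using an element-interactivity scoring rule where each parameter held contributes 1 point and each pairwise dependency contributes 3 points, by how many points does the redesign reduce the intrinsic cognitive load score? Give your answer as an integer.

26

Original: 5 × 1 + 10 × 3 = 5 + 30 = 35.
Redesigned: 3 × 1 + 2 × 3 = 3 + 6 = 9.
Reduction = 35 − 9 = 26.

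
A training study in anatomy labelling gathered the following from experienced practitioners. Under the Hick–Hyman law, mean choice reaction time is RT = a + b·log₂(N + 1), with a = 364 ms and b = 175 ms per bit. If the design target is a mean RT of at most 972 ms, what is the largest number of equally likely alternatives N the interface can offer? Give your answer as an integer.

10

Set 364 + 175·log₂(N + 1) ≤ 972.
log₂(N + 1) ≤ (972 − 364) / 175 = 3.4743.
N + 1 ≤ 2^3.4743 = 11.1140.
N ≤ 10.1140, so the largest integer N is 10.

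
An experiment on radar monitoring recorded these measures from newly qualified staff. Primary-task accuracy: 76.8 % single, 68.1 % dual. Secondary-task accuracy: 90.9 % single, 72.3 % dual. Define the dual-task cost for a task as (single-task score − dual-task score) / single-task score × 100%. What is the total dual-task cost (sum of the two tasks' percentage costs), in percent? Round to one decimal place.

Primary cost = (76.8 − 68.1) / 76.8 × 100% = 11.3281%.
Secondary cost = (90.9 − 72.3) / 90.9 × 100% = 20.4620%.
Total = 11.3281% + 20.4620% = 31.7901% ≈ 31.8%.

31.8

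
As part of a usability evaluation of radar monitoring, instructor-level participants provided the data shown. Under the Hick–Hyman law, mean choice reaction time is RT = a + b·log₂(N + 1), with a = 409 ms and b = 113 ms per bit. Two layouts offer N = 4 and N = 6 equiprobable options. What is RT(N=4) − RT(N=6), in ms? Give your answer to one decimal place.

-54.9

RT(4) = 409 + 113·log₂(5) = 409 + 113·2.3219 = 671.3747 ms.
RT(6) = 409 + 113·log₂(7) = 409 + 113·2.8074 = 726.2362 ms.
Difference = 671.3747 − 726.2362 = -54.8615 ≈ -54.9 ms.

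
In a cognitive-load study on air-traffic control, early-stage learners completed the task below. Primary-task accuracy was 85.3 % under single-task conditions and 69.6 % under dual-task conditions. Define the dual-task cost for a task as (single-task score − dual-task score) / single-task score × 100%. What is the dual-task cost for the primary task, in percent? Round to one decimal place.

Cost = (85.3 − 69.6) / 85.3 × 100%
     = 15.7000 / 85.3 × 100% = 18.4056%.
≈ 18.4%.

18.4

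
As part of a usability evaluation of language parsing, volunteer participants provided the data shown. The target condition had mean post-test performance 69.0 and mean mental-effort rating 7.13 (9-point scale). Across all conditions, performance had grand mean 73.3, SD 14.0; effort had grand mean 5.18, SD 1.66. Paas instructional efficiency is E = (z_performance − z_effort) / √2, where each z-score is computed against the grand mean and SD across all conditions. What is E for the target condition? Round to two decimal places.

-1.05

z_performance = (69.0 − 73.3) / 14.0 = -4.3000 / 14.0 = -0.3071.
z_effort = (7.13 − 5.18) / 1.66 = 1.9500 / 1.66 = 1.1747.
z_P − z_E = -0.3071 − 1.1747 = -1.4818.
E = -1.4818 / √2 = -1.4818 / 1.41421 = -1.0478 ≈ -1.05.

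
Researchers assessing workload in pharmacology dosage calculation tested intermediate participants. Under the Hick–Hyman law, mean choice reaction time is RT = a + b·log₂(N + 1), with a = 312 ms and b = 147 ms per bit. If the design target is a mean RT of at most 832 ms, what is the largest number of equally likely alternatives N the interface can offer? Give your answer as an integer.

Set 312 + 147·log₂(N + 1) ≤ 832.
log₂(N + 1) ≤ (832 − 312) / 147 = 3.5374.
N + 1 ≤ 2^3.5374 = 11.6108.
N ≤ 10.6108, so the largest integer N is 10.

10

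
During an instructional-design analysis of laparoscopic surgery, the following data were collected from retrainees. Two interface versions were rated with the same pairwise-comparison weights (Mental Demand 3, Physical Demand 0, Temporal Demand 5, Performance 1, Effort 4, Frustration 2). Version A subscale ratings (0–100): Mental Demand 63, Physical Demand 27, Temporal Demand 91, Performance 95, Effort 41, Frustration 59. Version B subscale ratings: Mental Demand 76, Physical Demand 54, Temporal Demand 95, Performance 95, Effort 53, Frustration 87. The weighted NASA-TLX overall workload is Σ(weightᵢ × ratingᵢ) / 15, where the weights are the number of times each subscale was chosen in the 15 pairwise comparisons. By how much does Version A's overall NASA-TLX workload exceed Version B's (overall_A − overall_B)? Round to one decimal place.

Version A weighted sum = 3·63 + 0·27 + 5·91 + 1·95 + 4·41 + 2·59 = 189 + 0 + 455 + 95 + 164 + 118 = 1021; overall_A = 1021/15 = 68.0667.
Version B weighted sum = 3·76 + 0·54 + 5·95 + 1·95 + 4·53 + 2·87 = 228 + 0 + 475 + 95 + 212 + 174 = 1184; overall_B = 1184/15 = 78.9333.
Difference = 68.0667 − 78.9333 = -10.8666 ≈ -10.9.

-10.9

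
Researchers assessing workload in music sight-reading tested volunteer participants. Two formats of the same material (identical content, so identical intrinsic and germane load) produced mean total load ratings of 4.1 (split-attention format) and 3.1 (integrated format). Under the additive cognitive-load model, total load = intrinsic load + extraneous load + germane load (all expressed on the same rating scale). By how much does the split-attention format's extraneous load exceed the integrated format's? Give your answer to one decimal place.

Intrinsic and germane load are equal across formats, so the difference in total load equals the difference in extraneous load.
Extraneous-load difference = 4.1 − 3.1 = 1.0.

1.0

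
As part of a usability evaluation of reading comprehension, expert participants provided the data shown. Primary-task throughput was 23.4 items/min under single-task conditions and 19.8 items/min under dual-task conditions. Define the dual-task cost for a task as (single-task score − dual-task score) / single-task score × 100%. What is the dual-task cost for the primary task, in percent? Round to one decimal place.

Cost = (23.4 − 19.8) / 23.4 × 100%
     = 3.6000 / 23.4 × 100% = 15.3846%.
≈ 15.4%.

15.4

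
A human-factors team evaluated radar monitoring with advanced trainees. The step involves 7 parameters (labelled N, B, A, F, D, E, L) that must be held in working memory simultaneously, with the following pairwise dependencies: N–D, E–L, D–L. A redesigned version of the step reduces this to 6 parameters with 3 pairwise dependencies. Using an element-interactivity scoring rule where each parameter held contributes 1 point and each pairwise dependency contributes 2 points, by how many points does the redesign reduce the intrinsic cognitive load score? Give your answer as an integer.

1

Original: 7 × 1 + 3 × 2 = 7 + 6 = 13.
Redesigned: 6 × 1 + 3 × 2 = 6 + 6 = 12.
Reduction = 13 − 12 = 1.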